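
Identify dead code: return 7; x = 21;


statement follows a return and is unreachable
Dead: 'x = 21'


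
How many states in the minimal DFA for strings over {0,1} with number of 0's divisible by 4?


Track (count of 0) mod 4: states 0..3, accept at 0
Minimal DFA: 4 states


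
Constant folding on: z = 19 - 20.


19 - 20 = -1 at compile time
Optimized: z = -1


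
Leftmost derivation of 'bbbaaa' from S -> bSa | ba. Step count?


Derivation: S => bSa => bbSaa => bbbaaa
Steps: 3


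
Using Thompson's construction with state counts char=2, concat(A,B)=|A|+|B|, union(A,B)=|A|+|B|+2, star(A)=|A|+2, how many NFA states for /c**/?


Syntax tree has 1 char leaf(s), 0 union(s), 2 star(s)
chars contribute 1×2 = 2; each union adds +2; each star adds +2
Total: 2 + 0 + 4 = 6 states


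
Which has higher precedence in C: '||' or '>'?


'>' is relational (level 7); '||' is logical OR (level 1)
Higher level binds tighter
'>' has higher precedence than '||'


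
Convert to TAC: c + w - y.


Break into single-operator statements:
t1 = c + w
t2 = t1 - y


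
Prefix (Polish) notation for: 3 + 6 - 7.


left-to-right (same/higher precedence on left): tree is (- (+ 3 6) 7)
Prefix: - + 3 6 7


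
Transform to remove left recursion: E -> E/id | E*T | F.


Left-recursive alternatives: E/id, E*T; non-recursive: F
Introduce E': E -> FE', E' -> /idE' | *TE' | ε


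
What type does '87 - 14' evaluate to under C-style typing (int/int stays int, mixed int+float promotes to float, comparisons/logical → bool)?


Operand types: int - int
Rule: mixed int/float promotes to float; int/int stays int
Result type: int


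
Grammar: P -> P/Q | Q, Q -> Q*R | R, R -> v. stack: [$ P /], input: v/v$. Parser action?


no handle ('P/' is not any RHS); shift 'v'
Action: shift


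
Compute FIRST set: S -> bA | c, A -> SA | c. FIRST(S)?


Per alternative of S: FIRST(bA) = {b}; FIRST(c) = {c}
FIRST(S) = {b, c}


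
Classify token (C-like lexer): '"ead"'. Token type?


Pattern: double-quoted sequence
Type: STRING_LITERAL


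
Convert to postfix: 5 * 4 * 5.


Left to right (same or higher precedence on left)
Postfix: 5 4 * 5 *


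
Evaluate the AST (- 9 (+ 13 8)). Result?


Evaluate inner: (+ 13 8) = 21
Evaluate root: (- 9 21) = -12
Result: -12


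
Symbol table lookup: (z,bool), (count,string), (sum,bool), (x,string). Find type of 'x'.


Lookup 'x' → type string


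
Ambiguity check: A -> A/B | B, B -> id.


precedence layered via separate nonterminal B: deterministic
Unambiguous


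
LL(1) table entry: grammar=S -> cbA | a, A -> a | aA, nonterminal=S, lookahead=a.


For [S, a]: 'a' ∈ FIRST(a)
Entry: S -> a


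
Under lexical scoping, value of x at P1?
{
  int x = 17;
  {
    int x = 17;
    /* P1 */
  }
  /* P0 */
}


x declared in the same block as P1
x = 17


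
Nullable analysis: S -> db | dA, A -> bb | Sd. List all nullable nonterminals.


A nonterminal is nullable iff some alternative derives ε (directly, or every symbol in it is nullable)
Nullable: {}


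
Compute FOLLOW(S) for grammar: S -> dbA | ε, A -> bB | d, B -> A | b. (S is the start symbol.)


$ ∈ FOLLOW(S). For each A -> αBβ: add FIRST(β)\{ε} to FOLLOW(B); if β nullable, add FOLLOW(A).
FOLLOW(S) = {$}


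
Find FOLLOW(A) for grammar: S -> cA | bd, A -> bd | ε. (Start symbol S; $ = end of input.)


$ ∈ FOLLOW(S). For each A -> αBβ: add FIRST(β)\{ε} to FOLLOW(B); if β nullable, add FOLLOW(A).
FOLLOW(A) = {$}


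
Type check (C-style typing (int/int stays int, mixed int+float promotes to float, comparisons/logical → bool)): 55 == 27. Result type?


Operand types: int == int
Rule: comparison yields bool
Result type: bool


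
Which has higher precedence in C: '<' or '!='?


'<' is relational (level 7); '!=' is equality (level 6)
Higher level binds tighter
'<' has higher precedence than '!='


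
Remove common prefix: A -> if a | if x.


Common prefix: 'if'
Factored: A -> if A', A' -> a | x


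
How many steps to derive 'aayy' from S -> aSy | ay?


Derivation: S => aSy => aayy
Steps: 2


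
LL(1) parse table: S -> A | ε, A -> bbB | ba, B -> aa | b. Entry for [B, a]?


For [B, a]: 'a' ∈ FIRST(aa)
Entry: B -> aa


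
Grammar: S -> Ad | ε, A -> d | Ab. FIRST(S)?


Per alternative of S: FIRST(Ad) = {d}; FIRST(ε) = {ε}
FIRST(S) = {d, ε}


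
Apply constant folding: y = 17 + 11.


17 + 11 = 28 at compile time
Optimized: y = 28


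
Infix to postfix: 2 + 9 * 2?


* has higher precedence, evaluate 9*2 first
Postfix: 2 9 2 * +


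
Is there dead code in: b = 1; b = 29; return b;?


first assignment to b is overwritten before any read
Dead: 'b = 1'


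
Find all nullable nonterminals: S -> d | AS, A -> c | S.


A nonterminal is nullable iff some alternative derives ε (directly, or every symbol in it is nullable)
Nullable: {}


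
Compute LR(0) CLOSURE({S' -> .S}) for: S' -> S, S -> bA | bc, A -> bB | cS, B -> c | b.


Start: S' -> .S
For each item with dot before a nonterminal B, add B -> .γ for every B-production
Closure: [S' -> .S, S -> .bA, S -> .bc]


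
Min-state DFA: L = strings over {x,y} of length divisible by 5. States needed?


Track length mod 5: states 0..4, accept at 0
Minimal DFA: 5 states


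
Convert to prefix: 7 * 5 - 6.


left-to-right (same/higher precedence on left): tree is (- (* 7 5) 6)
Prefix: - * 7 5 6


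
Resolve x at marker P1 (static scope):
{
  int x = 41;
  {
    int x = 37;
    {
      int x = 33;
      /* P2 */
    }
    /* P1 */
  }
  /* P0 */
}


x declared in the same block as P1
x = 37


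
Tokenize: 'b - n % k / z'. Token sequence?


Scan left to right, longest-match per lexeme
Tokens: ID(b), OP(-), ID(n), OP(%), ID(k), OP(/), ID(z)


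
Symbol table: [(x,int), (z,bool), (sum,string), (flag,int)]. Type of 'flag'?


Lookup 'flag' → type int


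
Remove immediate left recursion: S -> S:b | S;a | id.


Left-recursive alternatives: S:b, S;a; non-recursive: id
Introduce S': S -> idS', S' -> :bS' | ;aS' | ε


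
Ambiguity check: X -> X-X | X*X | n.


'n-n*n' has two parse trees (no precedence encoded between - and *)
Ambiguous


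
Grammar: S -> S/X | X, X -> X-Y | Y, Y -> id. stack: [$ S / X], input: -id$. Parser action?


'-' can extend X; shift to build X -> X-Y
Action: shift


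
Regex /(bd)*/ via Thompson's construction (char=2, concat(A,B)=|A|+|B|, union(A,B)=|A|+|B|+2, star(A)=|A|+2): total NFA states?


Syntax tree has 2 char leaf(s), 0 union(s), 1 star(s)
chars contribute 2×2 = 4; each union adds +2; each star adds +2
Total: 4 + 0 + 2 = 6 states


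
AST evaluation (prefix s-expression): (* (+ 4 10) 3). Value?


Evaluate inner: (+ 4 10) = 14
Evaluate root: (* 14 3) = 42
Result: 42


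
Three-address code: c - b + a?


Break into single-operator statements:
t1 = c - b
t2 = t1 + a


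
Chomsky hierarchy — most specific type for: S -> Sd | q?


Left-linear: every RHS is a terminal or one nonterminal followed by a terminal
Classification: Type 3 (Regular)


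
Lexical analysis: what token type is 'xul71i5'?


Pattern: letter/underscore followed by alphanumerics, not a keyword
Type: IDENTIFIER


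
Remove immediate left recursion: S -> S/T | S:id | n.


Left-recursive alternatives: S/T, S:id; non-recursive: n
Introduce S': S -> nS', S' -> /TS' | :idS' | ε


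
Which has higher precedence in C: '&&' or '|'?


'|' is bitwise OR (level 3); '&&' is logical AND (level 2)
Higher level binds tighter
'|' has higher precedence than '&&'


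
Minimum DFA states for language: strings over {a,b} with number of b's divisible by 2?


Track (count of b) mod 2: states 0..1, accept at 0
Minimal DFA: 2 states


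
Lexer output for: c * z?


Scan left to right, longest-match per lexeme
Tokens: ID(c), OP(*), ID(z)


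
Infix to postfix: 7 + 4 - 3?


Left to right (same or higher precedence on left)
Postfix: 7 4 + 3 -


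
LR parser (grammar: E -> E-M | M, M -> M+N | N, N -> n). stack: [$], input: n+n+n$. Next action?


no handle on stack; shift 'n'
Action: shift


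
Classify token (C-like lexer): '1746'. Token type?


Pattern: digits only
Type: INTEGER_LITERAL


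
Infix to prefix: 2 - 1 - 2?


left-to-right (same/higher precedence on left): tree is (- (- 2 1) 2)
Prefix: - - 2 1 2


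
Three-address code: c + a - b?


Break into single-operator statements:
t1 = c + a
t2 = t1 - b


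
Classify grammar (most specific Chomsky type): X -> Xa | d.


Left-linear: every RHS is a terminal or one nonterminal followed by a terminal
Classification: Type 3 (Regular)


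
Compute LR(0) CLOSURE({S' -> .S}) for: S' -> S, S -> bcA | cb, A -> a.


Start: S' -> .S
For each item with dot before a nonterminal B, add B -> .γ for every B-production
Closure: [S' -> .S, S -> .bcA, S -> .cb]


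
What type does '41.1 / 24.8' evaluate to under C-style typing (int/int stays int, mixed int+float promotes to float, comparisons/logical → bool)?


Operand types: float / float
Rule: mixed int/float promotes to float; int/int stays int
Result type: float


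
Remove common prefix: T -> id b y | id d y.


Common prefix: 'id'
Factored: T -> id T', T' -> b y | d y


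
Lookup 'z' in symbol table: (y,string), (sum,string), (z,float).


Lookup 'z' → type float


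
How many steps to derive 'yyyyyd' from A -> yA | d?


Derivation: A => yA => yyA => yyyA => yyyyA => yyyyyA => yyyyyd
Steps: 6


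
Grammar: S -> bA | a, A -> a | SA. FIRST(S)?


Per alternative of S: FIRST(bA) = {b}; FIRST(a) = {a}
FIRST(S) = {a, b}


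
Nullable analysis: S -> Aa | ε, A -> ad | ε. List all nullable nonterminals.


A nonterminal is nullable iff some alternative derives ε (directly, or every symbol in it is nullable)
Nullable: {A, S}


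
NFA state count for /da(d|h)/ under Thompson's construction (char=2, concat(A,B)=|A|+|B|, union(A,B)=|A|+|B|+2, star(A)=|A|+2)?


Syntax tree has 4 char leaf(s), 1 union(s), 0 star(s)
chars contribute 4×2 = 8; each union adds +2; each star adds +2
Total: 8 + 2 + 0 = 10 states


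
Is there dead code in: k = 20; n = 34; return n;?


k is assigned but never read
Dead: 'k = 20'


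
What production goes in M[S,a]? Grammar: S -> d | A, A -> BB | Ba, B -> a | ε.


For [S, a]: 'a' ∈ FIRST(A)
Entry: S -> A


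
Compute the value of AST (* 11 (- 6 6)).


Evaluate inner: (- 6 6) = 0
Evaluate root: (* 11 0) = 0
Result: 0


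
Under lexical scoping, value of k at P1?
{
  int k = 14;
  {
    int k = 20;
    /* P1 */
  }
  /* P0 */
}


k declared in the same block as P1
k = 20


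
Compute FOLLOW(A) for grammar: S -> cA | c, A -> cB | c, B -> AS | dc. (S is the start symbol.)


$ ∈ FOLLOW(S). For each A -> αBβ: add FIRST(β)\{ε} to FOLLOW(B); if β nullable, add FOLLOW(A).
FOLLOW(A) = {$, c}


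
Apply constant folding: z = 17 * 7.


17 * 7 = 119 at compile time
Optimized: z = 119


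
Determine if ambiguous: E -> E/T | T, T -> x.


precedence layered via separate nonterminal T: deterministic
Unambiguous


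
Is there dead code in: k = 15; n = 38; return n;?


k is assigned but never read
Dead: 'k = 15'


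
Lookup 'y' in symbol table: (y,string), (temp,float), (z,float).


Lookup 'y' → type string


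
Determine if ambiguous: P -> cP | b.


right-linear, alternatives start with distinct terminals 'c' vs 'b': unique leftmost derivation
Unambiguous


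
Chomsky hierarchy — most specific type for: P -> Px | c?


Left-linear: every RHS is a terminal or one nonterminal followed by a terminal
Classification: Type 3 (Regular)


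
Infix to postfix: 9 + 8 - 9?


Left to right (same or higher precedence on left)
Postfix: 9 8 + 9 -


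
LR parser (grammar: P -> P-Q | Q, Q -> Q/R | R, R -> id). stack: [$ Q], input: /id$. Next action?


shift '/' to continue Q -> Q/R
Action: shift


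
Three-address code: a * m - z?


Break into single-operator statements:
t1 = a * m
t2 = t1 - z


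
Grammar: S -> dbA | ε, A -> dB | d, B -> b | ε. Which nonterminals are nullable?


A nonterminal is nullable iff some alternative derives ε (directly, or every symbol in it is nullable)
Nullable: {B, S}


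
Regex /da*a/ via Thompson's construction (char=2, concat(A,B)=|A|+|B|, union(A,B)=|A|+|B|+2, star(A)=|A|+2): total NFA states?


Syntax tree has 3 char leaf(s), 0 union(s), 1 star(s)
chars contribute 3×2 = 6; each union adds +2; each star adds +2
Total: 6 + 0 + 2 = 8 states


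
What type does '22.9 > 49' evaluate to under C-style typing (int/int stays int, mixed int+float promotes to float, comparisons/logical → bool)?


Operand types: float > int
Rule: comparison yields bool
Result type: bool


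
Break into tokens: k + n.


Scan left to right, longest-match per lexeme
Tokens: ID(k), OP(+), ID(n)


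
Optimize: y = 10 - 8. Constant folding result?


10 - 8 = 2 at compile time
Optimized: y = 2


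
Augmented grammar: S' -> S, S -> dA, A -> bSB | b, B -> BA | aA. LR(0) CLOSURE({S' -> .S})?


Start: S' -> .S
For each item with dot before a nonterminal B, add B -> .γ for every B-production
Closure: [S' -> .S, S -> .dA]


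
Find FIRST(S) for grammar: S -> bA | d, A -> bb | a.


Per alternative of S: FIRST(bA) = {b}; FIRST(d) = {d}
FIRST(S) = {b, d}


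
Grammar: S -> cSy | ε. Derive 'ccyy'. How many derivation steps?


Derivation: S => cSy => ccSyy => ccyy
Steps: 3


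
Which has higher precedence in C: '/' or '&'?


'/' is multiplicative (level 10); '&' is bitwise AND (level 5)
Higher level binds tighter
'/' has higher precedence than '&'


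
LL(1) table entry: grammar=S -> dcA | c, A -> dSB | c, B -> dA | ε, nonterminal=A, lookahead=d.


For [A, d]: 'd' ∈ FIRST(dSB)
Entry: A -> dSB


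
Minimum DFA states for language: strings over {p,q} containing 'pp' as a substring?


KMP-style automaton: 2 progress states + 1 absorbing accept = 3
Minimal DFA: 3 states


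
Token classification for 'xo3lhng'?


Pattern: letter/underscore followed by alphanumerics, not a keyword
Type: IDENTIFIER


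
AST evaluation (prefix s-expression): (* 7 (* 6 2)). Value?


Evaluate inner: (* 6 2) = 12
Evaluate root: (* 7 12) = 84
Result: 84


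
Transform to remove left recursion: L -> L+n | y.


Left-recursive alternatives: L+n; non-recursive: y
Introduce L': L -> yL', L' -> +nL' | ε


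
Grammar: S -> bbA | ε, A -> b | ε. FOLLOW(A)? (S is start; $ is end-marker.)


$ ∈ FOLLOW(S). For each A -> αBβ: add FIRST(β)\{ε} to FOLLOW(B); if β nullable, add FOLLOW(A).
FOLLOW(A) = {$}


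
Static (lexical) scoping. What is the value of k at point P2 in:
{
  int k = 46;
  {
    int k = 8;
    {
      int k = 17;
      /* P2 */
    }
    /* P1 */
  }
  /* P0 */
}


k declared in the same block as P2
k = 17


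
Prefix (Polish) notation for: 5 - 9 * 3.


'*' binds tighter: tree is (- 5 (* 9 3))
Prefix: - 5 * 9 3


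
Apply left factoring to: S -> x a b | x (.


Common prefix: 'x'
Factored: S -> x S', S' -> a b | (


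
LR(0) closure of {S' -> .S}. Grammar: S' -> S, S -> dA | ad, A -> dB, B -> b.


Start: S' -> .S
For each item with dot before a nonterminal B, add B -> .γ for every B-production
Closure: [S' -> .S, S -> .dA, S -> .ad]


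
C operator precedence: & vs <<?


'<<' is shift (level 8); '&' is bitwise AND (level 5)
Higher level binds tighter
'<<' has higher precedence than '&'


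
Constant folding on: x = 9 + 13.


9 + 13 = 22 at compile time
Optimized: x = 22


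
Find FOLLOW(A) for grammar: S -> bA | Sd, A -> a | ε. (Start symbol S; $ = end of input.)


$ ∈ FOLLOW(S). For each A -> αBβ: add FIRST(β)\{ε} to FOLLOW(B); if β nullable, add FOLLOW(A).
FOLLOW(A) = {$, d}


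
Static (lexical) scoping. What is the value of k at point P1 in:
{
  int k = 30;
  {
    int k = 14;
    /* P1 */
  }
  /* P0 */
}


k declared in the same block as P1
k = 14


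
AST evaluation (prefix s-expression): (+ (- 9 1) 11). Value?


Evaluate inner: (- 9 1) = 8
Evaluate root: (+ 8 11) = 19
Result: 19


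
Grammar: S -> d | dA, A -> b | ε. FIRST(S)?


Per alternative of S: FIRST(d) = {d}; FIRST(dA) = {d}
FIRST(S) = {d}


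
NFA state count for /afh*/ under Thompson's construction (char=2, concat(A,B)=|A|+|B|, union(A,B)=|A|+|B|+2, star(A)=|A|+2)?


Syntax tree has 3 char leaf(s), 0 union(s), 1 star(s)
chars contribute 3×2 = 6; each union adds +2; each star adds +2
Total: 6 + 0 + 2 = 8 states


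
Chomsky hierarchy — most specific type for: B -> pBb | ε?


Single nonterminal LHS, but p^n b^n is not regular
Classification: Type 2 (Context-Free)


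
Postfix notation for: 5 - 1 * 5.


* has higher precedence, evaluate 1*5 first
Postfix: 5 1 5 * -


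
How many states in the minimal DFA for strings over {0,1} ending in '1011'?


Track the longest suffix of input matching a prefix of '1011': 5 classes (prefixes of length 0..4)
Minimal DFA: 5 states


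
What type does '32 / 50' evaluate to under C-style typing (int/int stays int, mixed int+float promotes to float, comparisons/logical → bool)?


Operand types: int / int
Rule: mixed int/float promotes to float; int/int stays int
Result type: int


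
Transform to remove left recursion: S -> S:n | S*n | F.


Left-recursive alternatives: S:n, S*n; non-recursive: F
Introduce S': S -> FS', S' -> :nS' | *nS' | ε


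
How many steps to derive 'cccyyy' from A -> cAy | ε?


Derivation: A => cAy => ccAyy => cccAyyy => cccyyy
Steps: 4


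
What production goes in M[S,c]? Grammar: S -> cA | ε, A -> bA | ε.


For [S, c]: 'c' ∈ FIRST(cA)
Entry: S -> cA


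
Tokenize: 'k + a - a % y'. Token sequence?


Scan left to right, longest-match per lexeme
Tokens: ID(k), OP(+), ID(a), OP(-), ID(a), OP(%), ID(y)


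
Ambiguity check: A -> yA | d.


right-linear, alternatives start with distinct terminals 'y' vs 'd': unique leftmost derivation
Unambiguous


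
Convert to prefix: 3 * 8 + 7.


left-to-right (same/higher precedence on left): tree is (+ (* 3 8) 7)
Prefix: + * 3 8 7


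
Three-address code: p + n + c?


Break into single-operator statements:
t1 = p + n
t2 = t1 + c


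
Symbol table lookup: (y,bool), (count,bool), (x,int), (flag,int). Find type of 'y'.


Lookup 'y' → type bool


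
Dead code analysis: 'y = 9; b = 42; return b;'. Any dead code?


y is assigned but never read
Dead: 'y = 9'


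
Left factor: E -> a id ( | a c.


Common prefix: 'a'
Factored: E -> a E', E' -> id ( | c


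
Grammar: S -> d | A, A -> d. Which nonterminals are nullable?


A nonterminal is nullable iff some alternative derives ε (directly, or every symbol in it is nullable)
Nullable: {}


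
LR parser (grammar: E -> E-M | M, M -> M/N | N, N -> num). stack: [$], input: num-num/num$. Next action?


no handle on stack; shift 'num'
Action: shift


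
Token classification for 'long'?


Pattern: reserved word
Type: KEYWORD


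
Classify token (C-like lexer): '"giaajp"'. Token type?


Pattern: double-quoted sequence
Type: STRING_LITERAL


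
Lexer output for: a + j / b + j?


Scan left to right, longest-match per lexeme
Tokens: ID(a), OP(+), ID(j), OP(/), ID(b), OP(+), ID(j)


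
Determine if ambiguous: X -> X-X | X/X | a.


'a-a/a' has two parse trees (no precedence encoded between - and /)
Ambiguous


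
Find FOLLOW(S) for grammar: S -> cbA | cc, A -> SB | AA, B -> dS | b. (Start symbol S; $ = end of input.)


$ ∈ FOLLOW(S). For each A -> αBβ: add FIRST(β)\{ε} to FOLLOW(B); if β nullable, add FOLLOW(A).
FOLLOW(S) = {$, b, c, d}


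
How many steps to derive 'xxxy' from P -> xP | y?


Derivation: P => xP => xxP => xxxP => xxxy
Steps: 4


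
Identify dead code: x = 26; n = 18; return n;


x is assigned but never read
Dead: 'x = 26'


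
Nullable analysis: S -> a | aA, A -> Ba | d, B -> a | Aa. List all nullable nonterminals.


A nonterminal is nullable iff some alternative derives ε (directly, or every symbol in it is nullable)
Nullable: {}


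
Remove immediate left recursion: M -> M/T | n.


Left-recursive alternatives: M/T; non-recursive: n
Introduce M': M -> nM', M' -> /TM' | ε


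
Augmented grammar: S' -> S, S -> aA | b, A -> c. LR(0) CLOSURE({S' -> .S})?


Start: S' -> .S
For each item with dot before a nonterminal B, add B -> .γ for every B-production
Closure: [S' -> .S, S -> .aA, S -> .b]


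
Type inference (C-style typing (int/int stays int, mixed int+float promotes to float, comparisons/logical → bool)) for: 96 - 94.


Operand types: int - int
Rule: mixed int/float promotes to float; int/int stays int
Result type: int


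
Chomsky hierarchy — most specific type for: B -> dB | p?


Right-linear: every RHS is a terminal or a terminal followed by one nonterminal
Classification: Type 3 (Regular)


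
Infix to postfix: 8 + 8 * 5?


* has higher precedence, evaluate 8*5 first
Postfix: 8 8 5 * +


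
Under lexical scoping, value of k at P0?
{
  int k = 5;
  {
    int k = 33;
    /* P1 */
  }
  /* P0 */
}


k declared in the same block as P0
k = 5


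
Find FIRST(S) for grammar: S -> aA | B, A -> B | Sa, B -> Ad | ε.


Per alternative of S: FIRST(aA) = {a}; FIRST(B) = {a, d, ε}
FIRST(S) = {a, d, ε}


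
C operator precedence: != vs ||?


'!=' is equality (level 6); '||' is logical OR (level 1)
Higher level binds tighter
'!=' has higher precedence than '||'


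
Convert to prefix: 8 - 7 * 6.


'*' binds tighter: tree is (- 8 (* 7 6))
Prefix: - 8 * 7 6


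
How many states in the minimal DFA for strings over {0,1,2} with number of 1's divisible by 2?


Track (count of 1) mod 2: states 0..1, accept at 0
Minimal DFA: 2 states


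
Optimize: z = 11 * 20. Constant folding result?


11 * 20 = 220 at compile time
Optimized: z = 220


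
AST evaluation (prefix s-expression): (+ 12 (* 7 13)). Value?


Evaluate inner: (* 7 13) = 91
Evaluate root: (+ 12 91) = 103
Result: 103


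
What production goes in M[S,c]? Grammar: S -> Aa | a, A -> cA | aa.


For [S, c]: 'c' ∈ FIRST(Aa)
Entry: S -> Aa


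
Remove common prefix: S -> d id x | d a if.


Common prefix: 'd'
Factored: S -> d S', S' -> id x | a if


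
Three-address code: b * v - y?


Break into single-operator statements:
t1 = b * v
t2 = t1 - y


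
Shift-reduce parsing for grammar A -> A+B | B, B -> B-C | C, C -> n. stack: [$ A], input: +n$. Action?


shift '+' to continue A -> A+B
Action: shift


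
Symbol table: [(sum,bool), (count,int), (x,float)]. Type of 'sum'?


Lookup 'sum' → type bool


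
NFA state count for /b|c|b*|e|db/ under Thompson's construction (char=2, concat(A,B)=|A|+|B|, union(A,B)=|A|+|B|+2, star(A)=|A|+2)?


Syntax tree has 6 char leaf(s), 4 union(s), 1 star(s)
chars contribute 6×2 = 12; each union adds +2; each star adds +2
Total: 12 + 8 + 2 = 22 states


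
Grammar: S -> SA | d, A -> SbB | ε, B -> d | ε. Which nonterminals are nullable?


A nonterminal is nullable iff some alternative derives ε (directly, or every symbol in it is nullable)
Nullable: {A, B}


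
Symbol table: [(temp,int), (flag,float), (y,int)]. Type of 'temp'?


Lookup 'temp' → type int


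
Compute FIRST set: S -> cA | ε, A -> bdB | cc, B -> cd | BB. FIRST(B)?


Per alternative of B: FIRST(cd) = {c}; FIRST(BB) = {c}
FIRST(B) = {c}


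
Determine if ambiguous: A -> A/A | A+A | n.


'n/n+n' has two parse trees (no precedence encoded between / and +)
Ambiguous


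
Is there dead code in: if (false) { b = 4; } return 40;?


condition is constant false, so the whole block is unreachable
Dead: 'if (false) { b = 4; }'


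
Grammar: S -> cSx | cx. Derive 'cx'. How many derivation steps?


Derivation: S => cx
Steps: 1


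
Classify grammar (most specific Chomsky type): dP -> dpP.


LHS has context (more than one symbol) and |LHS| ≤ |RHS|
Classification: Type 1 (Context-Sensitive)


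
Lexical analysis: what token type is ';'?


Pattern: delimiter/punctuation
Type: PUNCTUATION


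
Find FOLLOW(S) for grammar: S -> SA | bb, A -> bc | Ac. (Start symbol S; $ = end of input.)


$ ∈ FOLLOW(S). For each A -> αBβ: add FIRST(β)\{ε} to FOLLOW(B); if β nullable, add FOLLOW(A).
FOLLOW(S) = {$, b}


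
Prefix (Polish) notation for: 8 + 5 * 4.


'*' binds tighter: tree is (+ 8 (* 5 4))
Prefix: + 8 * 5 4


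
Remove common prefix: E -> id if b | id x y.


Common prefix: 'id'
Factored: E -> id E', E' -> if b | x y


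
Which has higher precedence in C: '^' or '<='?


'<=' is relational (level 7); '^' is bitwise XOR (level 4)
Higher level binds tighter
'<=' has higher precedence than '^'


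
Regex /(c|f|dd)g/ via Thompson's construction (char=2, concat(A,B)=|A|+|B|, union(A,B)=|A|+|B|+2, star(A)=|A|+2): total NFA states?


Syntax tree has 5 char leaf(s), 2 union(s), 0 star(s)
chars contribute 5×2 = 10; each union adds +2; each star adds +2
Total: 10 + 4 + 0 = 14 states


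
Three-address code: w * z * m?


Break into single-operator statements:
t1 = w * z
t2 = t1 * m


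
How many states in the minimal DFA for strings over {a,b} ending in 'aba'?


Track the longest suffix of input matching a prefix of 'aba': 4 classes (prefixes of length 0..3)
Minimal DFA: 4 states


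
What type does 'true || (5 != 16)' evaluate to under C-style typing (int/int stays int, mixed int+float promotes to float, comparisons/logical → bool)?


Operand types: bool || bool
Rule: logical operators take bool operands and yield bool
Result type: bool


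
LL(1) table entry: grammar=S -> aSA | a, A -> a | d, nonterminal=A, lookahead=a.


For [A, a]: 'a' ∈ FIRST(a)
Entry: A -> a


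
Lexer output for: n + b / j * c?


Scan left to right, longest-match per lexeme
Tokens: ID(n), OP(+), ID(b), OP(/), ID(j), OP(*), ID(c)


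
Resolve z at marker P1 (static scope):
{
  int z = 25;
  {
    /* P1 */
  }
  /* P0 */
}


P1's block does not declare z; resolves to the enclosing declaration at depth 0
z = 25


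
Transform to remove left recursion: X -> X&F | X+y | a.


Left-recursive alternatives: X&F, X+y; non-recursive: a
Introduce X': X -> aX', X' -> &FX' | +yX' | ε


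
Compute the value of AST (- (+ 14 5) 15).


Evaluate inner: (+ 14 5) = 19
Evaluate root: (- 19 15) = 4
Result: 4


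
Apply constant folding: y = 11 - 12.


11 - 12 = -1 at compile time
Optimized: y = -1


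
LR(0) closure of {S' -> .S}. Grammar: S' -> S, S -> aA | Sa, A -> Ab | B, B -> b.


Start: S' -> .S
For each item with dot before a nonterminal B, add B -> .γ for every B-production
Closure: [S' -> .S, S -> .aA, S -> .Sa]


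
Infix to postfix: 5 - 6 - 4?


Left to right (same or higher precedence on left)
Postfix: 5 6 - 4 -


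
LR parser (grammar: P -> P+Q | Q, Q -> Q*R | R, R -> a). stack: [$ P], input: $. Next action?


start symbol P on stack, input exhausted
Action: accept


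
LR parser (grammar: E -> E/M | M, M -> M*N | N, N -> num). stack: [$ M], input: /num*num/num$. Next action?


lookahead ∉ {*} so M won't extend; reduce E -> M
Action: reduce (E -> M)


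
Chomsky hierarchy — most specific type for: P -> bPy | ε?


Single nonterminal LHS, but b^n y^n is not regular
Classification: Type 2 (Context-Free)


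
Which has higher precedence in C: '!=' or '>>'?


'>>' is shift (level 8); '!=' is equality (level 6)
Higher level binds tighter
'>>' has higher precedence than '!='


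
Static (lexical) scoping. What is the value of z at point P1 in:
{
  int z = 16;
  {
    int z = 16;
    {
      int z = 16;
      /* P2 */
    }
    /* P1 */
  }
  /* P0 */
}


z declared in the same block as P1
z = 16


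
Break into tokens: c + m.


Scan left to right, longest-match per lexeme
Tokens: ID(c), OP(+), ID(m)


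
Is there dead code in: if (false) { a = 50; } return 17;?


condition is constant false, so the whole block is unreachable
Dead: 'if (false) { a = 50; }'


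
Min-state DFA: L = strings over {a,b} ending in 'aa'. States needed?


Track the longest suffix of input matching a prefix of 'aa': 3 classes (prefixes of length 0..2)
Minimal DFA: 3 states


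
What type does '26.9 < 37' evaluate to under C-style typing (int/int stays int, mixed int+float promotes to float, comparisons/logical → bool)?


Operand types: float < int
Rule: comparison yields bool
Result type: bool


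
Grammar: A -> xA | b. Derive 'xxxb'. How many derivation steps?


Derivation: A => xA => xxA => xxxA => xxxb
Steps: 4


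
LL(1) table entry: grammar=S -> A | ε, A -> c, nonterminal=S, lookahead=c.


For [S, c]: 'c' ∈ FIRST(A)
Entry: S -> A


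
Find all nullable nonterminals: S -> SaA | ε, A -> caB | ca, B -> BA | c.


A nonterminal is nullable iff some alternative derives ε (directly, or every symbol in it is nullable)
Nullable: {S}


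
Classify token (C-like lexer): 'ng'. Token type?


Pattern: letter/underscore followed by alphanumerics, not a keyword
Type: IDENTIFIER


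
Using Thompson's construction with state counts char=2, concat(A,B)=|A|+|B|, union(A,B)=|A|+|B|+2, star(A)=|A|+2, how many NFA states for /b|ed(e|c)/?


Syntax tree has 5 char leaf(s), 2 union(s), 0 star(s)
chars contribute 5×2 = 10; each union adds +2; each star adds +2
Total: 10 + 4 + 0 = 14 states


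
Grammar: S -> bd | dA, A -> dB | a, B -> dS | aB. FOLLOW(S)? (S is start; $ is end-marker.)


$ ∈ FOLLOW(S). For each A -> αBβ: add FIRST(β)\{ε} to FOLLOW(B); if β nullable, add FOLLOW(A).
FOLLOW(S) = {$}


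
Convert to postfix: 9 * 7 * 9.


Left to right (same or higher precedence on left)
Postfix: 9 7 * 9 *


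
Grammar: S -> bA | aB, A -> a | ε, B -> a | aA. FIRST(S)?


Per alternative of S: FIRST(bA) = {b}; FIRST(aB) = {a}
FIRST(S) = {a, b}


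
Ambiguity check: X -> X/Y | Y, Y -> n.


precedence layered via separate nonterminal Y: deterministic
Unambiguous


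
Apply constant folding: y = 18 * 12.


18 * 12 = 216 at compile time
Optimized: y = 216


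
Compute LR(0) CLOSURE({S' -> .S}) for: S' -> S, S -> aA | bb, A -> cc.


Start: S' -> .S
For each item with dot before a nonterminal B, add B -> .γ for every B-production
Closure: [S' -> .S, S -> .aA, S -> .bb]


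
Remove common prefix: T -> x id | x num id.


Common prefix: 'x'
Factored: T -> x T', T' -> id | num id


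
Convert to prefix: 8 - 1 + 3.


left-to-right (same/higher precedence on left): tree is (+ (- 8 1) 3)
Prefix: + - 8 1 3


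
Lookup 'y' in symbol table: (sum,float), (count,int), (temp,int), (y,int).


Lookup 'y' → type int


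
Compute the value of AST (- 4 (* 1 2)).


Evaluate inner: (* 1 2) = 2
Evaluate root: (- 4 2) = 2
Result: 2


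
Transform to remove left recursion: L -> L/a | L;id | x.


Left-recursive alternatives: L/a, L;id; non-recursive: x
Introduce L': L -> xL', L' -> /aL' | ;idL' | ε


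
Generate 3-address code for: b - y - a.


Break into single-operator statements:
t1 = b - y
t2 = t1 - a


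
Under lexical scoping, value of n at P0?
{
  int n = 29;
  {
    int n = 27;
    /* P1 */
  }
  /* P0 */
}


n declared in the same block as P0
n = 29


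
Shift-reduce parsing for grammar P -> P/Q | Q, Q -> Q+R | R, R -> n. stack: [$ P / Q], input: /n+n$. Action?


handle 'P/Q' on top; lookahead ∈ FOLLOW(P) = {/, $}
Action: reduce (P -> P/Q)


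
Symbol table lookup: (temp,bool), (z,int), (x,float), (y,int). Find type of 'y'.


Lookup 'y' → type int


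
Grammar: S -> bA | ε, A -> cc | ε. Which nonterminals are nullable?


A nonterminal is nullable iff some alternative derives ε (directly, or every symbol in it is nullable)
Nullable: {A, S}


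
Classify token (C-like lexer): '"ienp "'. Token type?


Pattern: double-quoted sequence
Type: STRING_LITERAL


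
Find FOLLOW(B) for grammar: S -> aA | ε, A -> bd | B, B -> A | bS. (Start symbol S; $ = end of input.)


$ ∈ FOLLOW(S). For each A -> αBβ: add FIRST(β)\{ε} to FOLLOW(B); if β nullable, add FOLLOW(A).
FOLLOW(B) = {$}


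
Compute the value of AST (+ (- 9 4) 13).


Evaluate inner: (- 9 4) = 5
Evaluate root: (+ 5 13) = 18
Result: 18


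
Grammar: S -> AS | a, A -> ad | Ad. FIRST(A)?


Per alternative of A: FIRST(ad) = {a}; FIRST(Ad) = {a}
FIRST(A) = {a}


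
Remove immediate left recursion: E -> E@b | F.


Left-recursive alternatives: E@b; non-recursive: F
Introduce E': E -> FE', E' -> @bE' | ε


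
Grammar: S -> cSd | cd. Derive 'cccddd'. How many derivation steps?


Derivation: S => cSd => ccSdd => cccddd
Steps: 3


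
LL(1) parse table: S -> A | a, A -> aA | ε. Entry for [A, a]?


For [A, a]: 'a' ∈ FIRST(aA)
Entry: A -> aA


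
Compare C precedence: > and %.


'%' is multiplicative (level 10); '>' is relational (level 7)
Higher level binds tighter
'%' has higher precedence than '>'


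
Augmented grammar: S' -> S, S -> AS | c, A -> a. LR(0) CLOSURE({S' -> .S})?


Start: S' -> .S
For each item with dot before a nonterminal B, add B -> .γ for every B-production
Closure: [S' -> .S, S -> .AS, S -> .c, A -> .a]


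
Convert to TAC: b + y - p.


Break into single-operator statements:
t1 = b + y
t2 = t1 - p


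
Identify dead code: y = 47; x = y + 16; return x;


y is read by x's definition; x is returned
No dead code


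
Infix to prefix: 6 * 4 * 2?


left-to-right (same/higher precedence on left): tree is (* (* 6 4) 2)
Prefix: * * 6 4 2


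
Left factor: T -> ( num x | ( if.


Common prefix: '('
Factored: T -> ( T', T' -> num x | if


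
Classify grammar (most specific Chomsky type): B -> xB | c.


Right-linear: every RHS is a terminal or a terminal followed by one nonterminal
Classification: Type 3 (Regular)


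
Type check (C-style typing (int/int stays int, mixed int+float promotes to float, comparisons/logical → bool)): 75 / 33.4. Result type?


Operand types: int / float
Rule: mixed int/float promotes to float; int/int stays int
Result type: float


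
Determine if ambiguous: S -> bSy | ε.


balanced b^n…y^n: each string has a unique parse
Unambiguous


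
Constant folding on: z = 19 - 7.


19 - 7 = 12 at compile time
Optimized: z = 12


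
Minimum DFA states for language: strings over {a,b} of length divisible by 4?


Track length mod 4: states 0..3, accept at 0
Minimal DFA: 4 states


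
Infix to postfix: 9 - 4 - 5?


Left to right (same or higher precedence on left)
Postfix: 9 4 - 5 -


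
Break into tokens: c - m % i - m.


Scan left to right, longest-match per lexeme
Tokens: ID(c), OP(-), ID(m), OP(%), ID(i), OP(-), ID(m)


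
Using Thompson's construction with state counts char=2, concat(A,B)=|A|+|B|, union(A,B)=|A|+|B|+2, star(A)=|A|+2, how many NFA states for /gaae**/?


Syntax tree has 4 char leaf(s), 0 union(s), 2 star(s)
chars contribute 4×2 = 8; each union adds +2; each star adds +2
Total: 8 + 0 + 4 = 12 states


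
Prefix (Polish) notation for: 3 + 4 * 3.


'*' binds tighter: tree is (+ 3 (* 4 3))
Prefix: + 3 * 4 3


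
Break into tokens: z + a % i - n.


Scan left to right, longest-match per lexeme
Tokens: ID(z), OP(+), ID(a), OP(%), ID(i), OP(-), ID(n)


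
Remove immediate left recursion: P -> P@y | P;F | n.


Left-recursive alternatives: P@y, P;F; non-recursive: n
Introduce P': P -> nP', P' -> @yP' | ;FP' | ε


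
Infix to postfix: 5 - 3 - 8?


Left to right (same or higher precedence on left)
Postfix: 5 3 - 8 -


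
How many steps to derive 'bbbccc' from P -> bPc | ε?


Derivation: P => bPc => bbPcc => bbbPccc => bbbccc
Steps: 4


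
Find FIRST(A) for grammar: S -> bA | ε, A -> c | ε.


Per alternative of A: FIRST(c) = {c}; FIRST(ε) = {ε}
FIRST(A) = {c, ε}


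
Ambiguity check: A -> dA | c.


right-linear, alternatives start with distinct terminals 'd' vs 'c': unique leftmost derivation
Unambiguous


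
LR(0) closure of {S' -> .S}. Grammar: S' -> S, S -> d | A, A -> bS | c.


Start: S' -> .S
For each item with dot before a nonterminal B, add B -> .γ for every B-production
Closure: [S' -> .S, S -> .d, S -> .A, A -> .bS, A -> .c]


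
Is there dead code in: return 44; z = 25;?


statement follows a return and is unreachable
Dead: 'z = 25'


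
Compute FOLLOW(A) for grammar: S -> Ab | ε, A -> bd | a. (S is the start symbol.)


$ ∈ FOLLOW(S). For each A -> αBβ: add FIRST(β)\{ε} to FOLLOW(B); if β nullable, add FOLLOW(A).
FOLLOW(A) = {b}


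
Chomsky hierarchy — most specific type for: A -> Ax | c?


Left-linear: every RHS is a terminal or one nonterminal followed by a terminal
Classification: Type 3 (Regular)


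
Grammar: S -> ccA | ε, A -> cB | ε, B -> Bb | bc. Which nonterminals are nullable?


A nonterminal is nullable iff some alternative derives ε (directly, or every symbol in it is nullable)
Nullable: {A, S}


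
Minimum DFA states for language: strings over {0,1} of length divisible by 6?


Track length mod 6: states 0..5, accept at 0
Minimal DFA: 6 states


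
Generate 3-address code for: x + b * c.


Break into single-operator statements:
t1 = b * c
t2 = x + t1


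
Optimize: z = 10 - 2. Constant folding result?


10 - 2 = 8 at compile time
Optimized: z = 8


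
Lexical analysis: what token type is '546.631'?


Pattern: digits with a decimal point
Type: FLOAT_LITERAL


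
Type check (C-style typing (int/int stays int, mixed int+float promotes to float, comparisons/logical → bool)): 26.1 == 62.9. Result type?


Operand types: float == float
Rule: comparison yields bool
Result type: bool


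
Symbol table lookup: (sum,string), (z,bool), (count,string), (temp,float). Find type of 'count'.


Lookup 'count' → type string


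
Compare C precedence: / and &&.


'/' is multiplicative (level 10); '&&' is logical AND (level 2)
Higher level binds tighter
'/' has higher precedence than '&&'


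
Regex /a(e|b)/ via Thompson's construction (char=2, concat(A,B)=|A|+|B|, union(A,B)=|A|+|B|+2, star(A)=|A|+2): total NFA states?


Syntax tree has 3 char leaf(s), 1 union(s), 0 star(s)
chars contribute 3×2 = 6; each union adds +2; each star adds +2
Total: 6 + 2 + 0 = 8 states


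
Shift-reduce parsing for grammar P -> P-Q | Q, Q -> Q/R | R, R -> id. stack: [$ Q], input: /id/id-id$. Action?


shift '/' to continue Q -> Q/R
Action: shift


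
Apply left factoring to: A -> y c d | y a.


Common prefix: 'y'
Factored: A -> y A', A' -> c d | a


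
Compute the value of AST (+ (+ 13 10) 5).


Evaluate inner: (+ 13 10) = 23
Evaluate root: (+ 23 5) = 28
Result: 28


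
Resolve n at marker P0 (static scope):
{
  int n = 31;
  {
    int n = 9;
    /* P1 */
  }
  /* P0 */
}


n declared in the same block as P0
n = 31


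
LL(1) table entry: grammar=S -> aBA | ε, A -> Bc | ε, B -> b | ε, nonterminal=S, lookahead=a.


For [S, a]: 'a' ∈ FIRST(aBA)
Entry: S -> aBA


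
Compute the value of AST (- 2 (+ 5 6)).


Evaluate inner: (+ 5 6) = 11
Evaluate root: (- 2 11) = -9
Result: -9
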